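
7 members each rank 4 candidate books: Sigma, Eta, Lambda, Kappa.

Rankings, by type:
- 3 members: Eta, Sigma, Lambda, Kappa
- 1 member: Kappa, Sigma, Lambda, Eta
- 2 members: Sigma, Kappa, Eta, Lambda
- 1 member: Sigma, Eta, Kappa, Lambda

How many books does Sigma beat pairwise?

Sigma against each rival (7 members):
Sigma vs Eta: Sigma, 4–3.
Sigma–Lambda: Sigma 7–0.
Sigma vs Kappa: 6 to 1, Sigma.
Sigma beats Eta, Lambda, Kappa — 3 pairwise wins.

3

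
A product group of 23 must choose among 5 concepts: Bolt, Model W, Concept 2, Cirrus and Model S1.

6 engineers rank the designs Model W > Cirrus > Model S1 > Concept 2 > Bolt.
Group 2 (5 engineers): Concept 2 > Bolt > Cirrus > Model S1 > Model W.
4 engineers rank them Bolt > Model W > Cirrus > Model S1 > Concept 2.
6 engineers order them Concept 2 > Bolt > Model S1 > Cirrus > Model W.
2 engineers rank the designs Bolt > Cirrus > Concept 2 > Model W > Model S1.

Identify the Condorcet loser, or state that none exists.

Pairwise majorities:
Bolt vs Model W: 17 to 6, Bolt.
Bolt vs Concept 2: Bolt is ranked higher on 4+2 = 6 ballots, Concept 2 on 17. Concept 2 wins 17–6.
Bolt vs Cirrus: Bolt, 17–6.
Bolt vs Model S1: Bolt preferred on 5+4+6+2 = 17 ballots; Bolt wins 17–6.
Model W vs Concept 2: 6+4 = 10 for Model W, 13 for Concept 2 — Concept 2 by 13–10.
Model W vs Cirrus: Model W preferred on 6+4 = 10 ballots; Cirrus wins 13–10.
Model W vs Model S1: Model W, 12–11.
Concept 2 vs Cirrus: Concept 2 preferred on 5+6 = 11 ballots; Cirrus wins 12–11.
Concept 2–Model S1: Concept 2 13–10.
Cirrus vs Model S1: 6+5+4+2 = 17 for Cirrus, 6 for Model S1 — Cirrus by 17–6.
Model S1 loses to every other design — it is the Condorcet loser.

Model S1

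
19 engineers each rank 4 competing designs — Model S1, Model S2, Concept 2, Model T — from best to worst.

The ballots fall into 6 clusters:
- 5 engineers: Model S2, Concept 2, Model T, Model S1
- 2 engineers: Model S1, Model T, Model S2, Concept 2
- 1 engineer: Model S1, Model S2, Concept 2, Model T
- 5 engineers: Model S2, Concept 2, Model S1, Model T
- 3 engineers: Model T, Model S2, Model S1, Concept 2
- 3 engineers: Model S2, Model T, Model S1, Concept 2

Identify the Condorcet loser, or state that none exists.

Pairwise majorities:
Model S1 vs Model S2: Model S2, 16–3.
Model S1 vs Concept 2: Model S1 is ranked higher on 2+1+3+3 = 9 ballots, Concept 2 on 10. Concept 2 wins 10–9.
Model S1 vs Model T: 8 to 11, Model T.
Model S2 vs Concept 2: Model S2 wins 19–0.
Model S2–Model T: Model S2 14–5.
Concept 2 vs Model T: 11 to 8, Concept 2.
Model S1 loses to every other design — it is the Condorcet loser.

Model S1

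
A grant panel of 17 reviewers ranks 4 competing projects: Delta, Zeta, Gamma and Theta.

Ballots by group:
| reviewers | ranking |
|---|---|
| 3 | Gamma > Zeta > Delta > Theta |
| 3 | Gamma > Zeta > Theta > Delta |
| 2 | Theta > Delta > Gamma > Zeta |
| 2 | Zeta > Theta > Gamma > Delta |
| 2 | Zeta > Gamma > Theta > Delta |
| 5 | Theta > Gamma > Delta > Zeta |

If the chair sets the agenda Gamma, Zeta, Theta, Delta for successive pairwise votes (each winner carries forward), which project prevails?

Theta

Round 1: Gamma vs Zeta — 13–4, Gamma advances.
Round 2: Gamma vs Theta — 8–9, Theta advances.
Round 3: Theta vs Delta — 14–3, Theta advances.
The agenda winner is Theta.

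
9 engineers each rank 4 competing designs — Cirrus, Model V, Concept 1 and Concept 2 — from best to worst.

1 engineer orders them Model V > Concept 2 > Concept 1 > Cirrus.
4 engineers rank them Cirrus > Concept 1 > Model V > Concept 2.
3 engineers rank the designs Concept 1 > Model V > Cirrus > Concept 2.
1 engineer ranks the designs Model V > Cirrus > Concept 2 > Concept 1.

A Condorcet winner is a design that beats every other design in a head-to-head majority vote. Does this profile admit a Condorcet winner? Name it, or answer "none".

none

Head-to-head results (9 engineers):
Cirrus vs Model V: Cirrus preferred on 4 ballots; Model V wins 5–4.
Cirrus vs Concept 1: Cirrus preferred on 4+1 = 5 ballots; Cirrus wins 5–4.
Cirrus vs Concept 2: 4+3+1 = 8 for Cirrus, 1 for Concept 2 — Cirrus by 8–1.
Model V vs Concept 1: 1+1 = 2 for Model V, 7 for Concept 1 — Concept 1 by 7–2.
Model V vs Concept 2: 1+4+3+1 = 9 for Model V, 0 for Concept 2 — Model V by 9–0.
Concept 1 vs Concept 2: 7 to 2, Concept 1.
Every design loses at least once (Cirrus loses to Model V; Model V loses to Concept 1; Concept 1 loses to Cirrus; Concept 2 loses to Cirrus). The majority relation contains the cycle Cirrus > Concept 1 > Model V > Cirrus, so there is no Condorcet winner.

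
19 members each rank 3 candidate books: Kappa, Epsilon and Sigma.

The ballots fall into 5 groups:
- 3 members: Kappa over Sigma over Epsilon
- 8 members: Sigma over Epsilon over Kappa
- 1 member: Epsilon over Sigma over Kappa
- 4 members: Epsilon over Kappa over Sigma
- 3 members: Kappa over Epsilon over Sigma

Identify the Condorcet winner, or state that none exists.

none

Check each pair by majority over 19 ballots:
Kappa–Epsilon: Epsilon 13–6.
Kappa vs Sigma: Kappa, 10–9.
Epsilon vs Sigma: Sigma, 11–8.
No book is unbeaten: Kappa loses to Epsilon; Epsilon loses to Sigma; Sigma loses to Kappa. In particular Kappa → Sigma → Epsilon → Kappa is a majority cycle — no Condorcet winner exists.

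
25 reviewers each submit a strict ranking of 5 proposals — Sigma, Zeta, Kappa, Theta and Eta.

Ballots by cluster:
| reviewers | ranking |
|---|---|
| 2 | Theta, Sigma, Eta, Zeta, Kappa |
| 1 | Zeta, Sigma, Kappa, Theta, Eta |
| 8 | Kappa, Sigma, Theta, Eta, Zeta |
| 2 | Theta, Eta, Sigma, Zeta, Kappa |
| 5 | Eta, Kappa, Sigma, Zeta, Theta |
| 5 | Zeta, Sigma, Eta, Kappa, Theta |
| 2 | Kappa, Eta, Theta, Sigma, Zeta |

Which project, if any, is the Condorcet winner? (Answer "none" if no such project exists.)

none

Pairwise majorities:
Sigma vs Zeta: Sigma preferred on 2+8+2+5+2 = 19 ballots; Sigma wins 19–6.
Sigma vs Kappa: 2+1+2+5 = 10 for Sigma, 15 for Kappa — Kappa by 15–10.
Sigma vs Theta: 1+8+5+5 = 19 for Sigma, 6 for Theta — Sigma by 19–6.
Sigma vs Eta: 2+1+8+5 = 16 for Sigma, 9 for Eta — Sigma by 16–9.
Zeta vs Kappa: 2+1+2+5 = 10 for Zeta, 15 for Kappa — Kappa by 15–10.
Zeta vs Theta: Zeta is ranked higher on 1+5+5 = 11 ballots, Theta on 14. Theta wins 14–11.
Zeta vs Eta: 1+5 = 6 for Zeta, 19 for Eta — Eta by 19–6.
Kappa vs Theta: 21 to 4, Kappa.
Kappa vs Eta: Kappa is ranked higher on 1+8+2 = 11 ballots, Eta on 14. Eta wins 14–11.
Theta vs Eta: 2+1+8+2 = 13 for Theta, 12 for Eta — Theta by 13–12.
No project is unbeaten: Sigma loses to Kappa; Zeta loses to Sigma; Kappa loses to Eta; Theta loses to Sigma; Eta loses to Sigma. In particular Sigma → Eta → Kappa → Sigma is a majority cycle — no Condorcet winner exists.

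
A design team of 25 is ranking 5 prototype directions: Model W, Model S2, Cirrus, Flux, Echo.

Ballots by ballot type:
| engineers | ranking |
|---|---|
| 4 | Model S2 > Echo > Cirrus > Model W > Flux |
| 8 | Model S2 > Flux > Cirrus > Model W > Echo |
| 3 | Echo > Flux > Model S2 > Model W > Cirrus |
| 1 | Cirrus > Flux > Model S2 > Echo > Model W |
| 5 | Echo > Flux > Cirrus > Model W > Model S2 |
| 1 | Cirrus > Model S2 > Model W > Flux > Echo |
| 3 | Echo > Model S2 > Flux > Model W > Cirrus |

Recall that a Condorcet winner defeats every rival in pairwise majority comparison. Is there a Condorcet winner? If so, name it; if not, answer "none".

Check each pair by majority over 25 ballots:
Model W vs Model S2: Model S2, 20–5.
Model W vs Cirrus: Cirrus wins 19–6.
Model W vs Flux: Flux wins 20–5.
Model W vs Echo: Model W preferred on 8+1 = 9 ballots; Echo wins 16–9.
Model S2 vs Cirrus: Model S2, 18–7.
Model S2–Flux: Model S2 16–9.
Model S2 vs Echo: Model S2 preferred on 4+8+1+1 = 14 ballots; Model S2 wins 14–11.
Cirrus vs Flux: Cirrus preferred on 4+1+1 = 6 ballots; Flux wins 19–6.
Cirrus vs Echo: Echo wins 15–10.
Flux vs Echo: 10 to 15, Echo.
Only Model S2 has no losses; Model S2 is the Condorcet winner.

Model S2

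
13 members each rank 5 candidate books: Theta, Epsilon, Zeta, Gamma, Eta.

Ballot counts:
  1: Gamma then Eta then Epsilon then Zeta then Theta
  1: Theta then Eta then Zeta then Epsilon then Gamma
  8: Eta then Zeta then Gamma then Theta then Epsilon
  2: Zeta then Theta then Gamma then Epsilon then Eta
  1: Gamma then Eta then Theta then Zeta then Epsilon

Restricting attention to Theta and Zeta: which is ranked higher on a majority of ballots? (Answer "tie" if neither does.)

Ballots ranking Theta above Zeta: 1 + 1 = 2.
Ballots ranking Zeta above Theta: 13 − 2 = 11.
Zeta wins the head-to-head 11–2.

Zeta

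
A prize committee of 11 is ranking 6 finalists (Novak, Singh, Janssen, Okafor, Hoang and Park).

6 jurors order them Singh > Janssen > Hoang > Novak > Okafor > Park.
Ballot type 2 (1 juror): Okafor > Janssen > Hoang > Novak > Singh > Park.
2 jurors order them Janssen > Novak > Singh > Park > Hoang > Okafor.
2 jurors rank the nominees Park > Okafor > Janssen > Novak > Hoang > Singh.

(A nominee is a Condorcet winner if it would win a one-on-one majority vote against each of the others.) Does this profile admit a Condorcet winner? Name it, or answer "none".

Check each pair by majority over 11 ballots:
Novak vs Singh: 1+2+2 = 5 for Novak, 6 for Singh — Singh by 6–5.
Novak vs Janssen: Novak is ranked higher on 0 ballots, Janssen on 11. Janssen wins 11–0.
Novak vs Okafor: 6+2 = 8 for Novak, 3 for Okafor — Novak by 8–3.
Novak vs Hoang: Novak preferred on 2+2 = 4 ballots; Hoang wins 7–4.
Novak vs Park: Novak preferred on 6+1+2 = 9 ballots; Novak wins 9–2.
Singh vs Janssen: 6 for Singh, 5 for Janssen — Singh by 6–5.
Singh vs Okafor: 8 to 3, Singh.
Singh vs Hoang: 8 to 3, Singh.
Singh vs Park: 9 to 2, Singh.
Janssen vs Okafor: 8 to 3, Janssen.
Janssen vs Hoang: Janssen is ranked higher on 6+1+2+2 = 11 ballots, Hoang on 0. Janssen wins 11–0.
Janssen vs Park: 9 to 2, Janssen.
Okafor vs Hoang: 3 to 8, Hoang.
Okafor vs Park: Okafor preferred on 6+1 = 7 ballots; Okafor wins 7–4.
Hoang vs Park: 7 to 4, Hoang.
Singh wins every pairwise contest, so Singh is the Condorcet winner.

Singh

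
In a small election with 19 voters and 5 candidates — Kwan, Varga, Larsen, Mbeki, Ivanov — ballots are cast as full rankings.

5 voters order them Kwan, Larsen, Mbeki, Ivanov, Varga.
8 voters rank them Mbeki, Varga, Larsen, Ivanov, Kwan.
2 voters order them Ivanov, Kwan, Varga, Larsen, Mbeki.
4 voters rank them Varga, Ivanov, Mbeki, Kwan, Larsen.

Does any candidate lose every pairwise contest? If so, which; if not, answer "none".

none

Pairwise majorities:
Kwan vs Varga: 5+2 = 7 for Kwan, 12 for Varga — Varga by 12–7.
Kwan vs Larsen: Kwan, 11–8.
Kwan vs Mbeki: Kwan preferred on 5+2 = 7 ballots; Mbeki wins 12–7.
Kwan vs Ivanov: Kwan is ranked higher on 5 ballots, Ivanov on 14. Ivanov wins 14–5.
Varga vs Larsen: Varga wins 14–5.
Varga vs Mbeki: 6 to 13, Mbeki.
Varga vs Ivanov: Varga is ranked higher on 8+4 = 12 ballots, Ivanov on 7. Varga wins 12–7.
Larsen vs Mbeki: Larsen preferred on 5+2 = 7 ballots; Mbeki wins 12–7.
Larsen vs Ivanov: Larsen wins 13–6.
Mbeki vs Ivanov: Mbeki is ranked higher on 5+8 = 13 ballots, Ivanov on 6. Mbeki wins 13–6.
No candidate is winless: Kwan beats Larsen; Varga beats Kwan; Larsen beats Ivanov; Mbeki beats Kwan; Ivanov beats Kwan. There is no Condorcet loser.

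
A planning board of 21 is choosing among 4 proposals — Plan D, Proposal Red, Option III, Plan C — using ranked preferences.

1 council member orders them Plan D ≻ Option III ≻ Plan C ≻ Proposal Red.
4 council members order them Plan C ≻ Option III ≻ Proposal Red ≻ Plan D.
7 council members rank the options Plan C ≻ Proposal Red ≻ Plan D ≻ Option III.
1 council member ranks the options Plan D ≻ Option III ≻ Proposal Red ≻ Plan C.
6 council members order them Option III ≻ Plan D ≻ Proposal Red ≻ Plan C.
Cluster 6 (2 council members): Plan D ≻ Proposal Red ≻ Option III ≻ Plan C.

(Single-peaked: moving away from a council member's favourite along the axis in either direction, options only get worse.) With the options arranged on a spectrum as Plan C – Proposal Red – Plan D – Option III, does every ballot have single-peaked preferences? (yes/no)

no

Axis positions: Plan C=1, Proposal Red=2, Plan D=3, Option III=4.
Cluster 1: ranking walks positions 3-4-1-2; Plan C is ranked above Proposal Red even though Proposal Red lies between Plan C and the peak Plan D on the axis — preferences dip and rise again. Not single-peaked.
Cluster 2: ranking walks positions 1-4-2-3; Option III is ranked above Proposal Red even though Proposal Red lies between Option III and the peak Plan C on the axis — preferences dip and rise again. Not single-peaked.
Cluster 3 (peak Plan C at position 1): ranking walks positions 1-2-3-4, expanding outward from the peak — single-peaked.
Cluster 4 (peak Plan D at position 3): ranking walks positions 3-4-2-1, expanding outward from the peak — single-peaked.
Cluster 5 (peak Option III at position 4): ranking walks positions 4-3-2-1, expanding outward from the peak — single-peaked.
Cluster 6 (peak Plan D at position 3): ranking walks positions 3-2-4-1, expanding outward from the peak — single-peaked.
Cluster 1 violates single-peakedness, so the profile is not single-peaked on this axis.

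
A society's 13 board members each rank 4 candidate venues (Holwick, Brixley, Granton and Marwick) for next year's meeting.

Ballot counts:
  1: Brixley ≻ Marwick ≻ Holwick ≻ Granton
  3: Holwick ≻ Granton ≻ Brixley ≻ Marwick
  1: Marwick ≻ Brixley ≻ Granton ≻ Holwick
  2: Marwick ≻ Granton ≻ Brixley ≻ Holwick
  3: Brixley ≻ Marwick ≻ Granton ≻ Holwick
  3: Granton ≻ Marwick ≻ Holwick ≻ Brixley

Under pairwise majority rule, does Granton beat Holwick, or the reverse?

Ballots ranking Granton above Holwick: 1 + 2 + 3 + 3 = 9.
Ballots ranking Holwick above Granton: 13 − 9 = 4.
Granton wins the head-to-head 9–4.

Granton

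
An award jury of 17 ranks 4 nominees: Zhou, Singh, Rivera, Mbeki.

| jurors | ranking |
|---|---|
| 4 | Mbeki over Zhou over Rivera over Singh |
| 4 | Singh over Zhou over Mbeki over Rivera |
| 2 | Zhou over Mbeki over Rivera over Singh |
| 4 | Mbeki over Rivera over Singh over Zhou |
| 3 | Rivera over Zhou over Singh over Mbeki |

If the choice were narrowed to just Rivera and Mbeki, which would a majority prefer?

Ballots ranking Rivera above Mbeki: 3.
Ballots ranking Mbeki above Rivera: 17 − 3 = 14.
Mbeki wins the head-to-head 14–3.

Mbeki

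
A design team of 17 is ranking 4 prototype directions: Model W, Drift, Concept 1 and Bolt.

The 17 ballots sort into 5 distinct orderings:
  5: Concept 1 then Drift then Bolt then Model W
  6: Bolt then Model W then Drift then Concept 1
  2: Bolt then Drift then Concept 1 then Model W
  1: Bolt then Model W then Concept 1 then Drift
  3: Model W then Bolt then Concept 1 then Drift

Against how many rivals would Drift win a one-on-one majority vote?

0

Drift against each rival (17 engineers):
Drift vs Model W: 7 to 10, Model W.
Drift vs Concept 1: 8 to 9, Concept 1.
Drift vs Bolt: 5 for Drift, 12 for Bolt — Bolt by 12–5.
Drift beats no one; loses to Model W, Concept 1, Bolt — 0 pairwise wins.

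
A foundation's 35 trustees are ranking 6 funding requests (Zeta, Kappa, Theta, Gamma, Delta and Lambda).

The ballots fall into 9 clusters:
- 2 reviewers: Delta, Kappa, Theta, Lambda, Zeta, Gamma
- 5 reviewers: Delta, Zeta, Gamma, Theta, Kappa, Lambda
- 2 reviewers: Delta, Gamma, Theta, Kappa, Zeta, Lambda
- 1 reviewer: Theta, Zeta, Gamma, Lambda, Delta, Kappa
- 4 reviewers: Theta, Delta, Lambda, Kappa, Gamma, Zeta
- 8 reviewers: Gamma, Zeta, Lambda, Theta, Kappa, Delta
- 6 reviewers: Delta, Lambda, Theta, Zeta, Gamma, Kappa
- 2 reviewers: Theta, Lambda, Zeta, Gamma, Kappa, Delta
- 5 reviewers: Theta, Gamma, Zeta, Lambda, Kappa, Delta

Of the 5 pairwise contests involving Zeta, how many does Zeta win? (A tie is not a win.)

Zeta against each rival (35 reviewers):
Zeta–Kappa: Zeta 27–8.
Zeta vs Theta: 13 to 22, Theta.
Zeta–Gamma: Gamma 19–16.
Zeta vs Delta: Delta, 19–16.
Zeta–Lambda: Zeta 21–14.
Zeta beats Kappa, Lambda; loses to Theta, Gamma, Delta — 2 pairwise wins.

2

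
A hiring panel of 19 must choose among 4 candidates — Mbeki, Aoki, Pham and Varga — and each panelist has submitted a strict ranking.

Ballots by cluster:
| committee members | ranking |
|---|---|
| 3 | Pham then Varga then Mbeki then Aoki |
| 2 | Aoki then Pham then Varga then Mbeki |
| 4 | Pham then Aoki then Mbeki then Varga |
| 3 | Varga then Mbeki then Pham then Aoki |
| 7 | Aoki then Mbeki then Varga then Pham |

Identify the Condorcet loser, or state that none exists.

Head-to-head results (19 committee members):
Mbeki vs Aoki: Aoki wins 13–6.
Mbeki vs Pham: 10 to 9, Mbeki.
Mbeki vs Varga: Mbeki wins 11–8.
Aoki vs Pham: Aoki is ranked higher on 2+7 = 9 ballots, Pham on 10. Pham wins 10–9.
Aoki vs Varga: Aoki preferred on 2+4+7 = 13 ballots; Aoki wins 13–6.
Pham vs Varga: Pham is ranked higher on 3+2+4 = 9 ballots, Varga on 10. Varga wins 10–9.
Every candidate wins at least one matchup (Mbeki beats Pham; Aoki beats Mbeki; Pham beats Aoki; Varga beats Pham), so there is no Condorcet loser.

none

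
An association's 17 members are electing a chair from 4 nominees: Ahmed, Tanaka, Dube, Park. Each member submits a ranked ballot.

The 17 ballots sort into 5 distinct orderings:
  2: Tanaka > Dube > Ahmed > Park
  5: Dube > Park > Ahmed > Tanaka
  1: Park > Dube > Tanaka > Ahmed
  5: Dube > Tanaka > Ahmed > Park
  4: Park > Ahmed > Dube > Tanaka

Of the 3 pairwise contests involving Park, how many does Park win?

2

Park against each rival (17 voters):
Park–Ahmed: Park 10–7.
Park vs Tanaka: Park wins 10–7.
Park vs Dube: Dube wins 12–5.
Park beats Ahmed, Tanaka; loses to Dube — 2 pairwise wins.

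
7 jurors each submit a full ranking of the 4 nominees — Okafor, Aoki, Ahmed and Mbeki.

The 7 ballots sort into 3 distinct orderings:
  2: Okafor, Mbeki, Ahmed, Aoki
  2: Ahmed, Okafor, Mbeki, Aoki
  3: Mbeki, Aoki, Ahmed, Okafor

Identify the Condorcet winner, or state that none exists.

Pairwise majorities:
Okafor vs Aoki: Okafor wins 4–3.
Okafor vs Ahmed: Ahmed, 5–2.
Okafor vs Mbeki: Okafor, 4–3.
Aoki vs Ahmed: Ahmed wins 4–3.
Aoki vs Mbeki: Mbeki, 7–0.
Ahmed–Mbeki: Mbeki 5–2.
Each nominee drops at least one matchup (Okafor loses to Ahmed; Aoki loses to Okafor; Ahmed loses to Mbeki; Mbeki loses to Okafor); the cycle Okafor > Mbeki > Ahmed > Okafor rules out a Condorcet winner.

none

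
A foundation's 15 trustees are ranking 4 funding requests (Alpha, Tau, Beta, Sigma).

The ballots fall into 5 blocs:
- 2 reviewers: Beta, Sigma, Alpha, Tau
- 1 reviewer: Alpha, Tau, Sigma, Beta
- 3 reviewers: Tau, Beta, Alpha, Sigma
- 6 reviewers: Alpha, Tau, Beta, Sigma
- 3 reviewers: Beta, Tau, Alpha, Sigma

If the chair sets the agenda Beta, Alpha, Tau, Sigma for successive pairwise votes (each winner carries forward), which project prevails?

Round 1: Beta vs Alpha — 8–7, Beta advances.
Round 2: Beta vs Tau — 5–10, Tau advances.
Round 3: Tau vs Sigma — 13–2, Tau advances.
Tau survives the agenda.

Tau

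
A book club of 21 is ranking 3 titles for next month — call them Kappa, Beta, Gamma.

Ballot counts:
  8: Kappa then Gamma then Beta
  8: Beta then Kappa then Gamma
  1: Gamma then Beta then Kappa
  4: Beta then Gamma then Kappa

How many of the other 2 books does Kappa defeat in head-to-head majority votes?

1

Kappa against each rival (21 members):
Kappa–Beta: Beta 13–8.
Kappa vs Gamma: Kappa wins 16–5.
Kappa beats Gamma; loses to Beta — 1 pairwise win.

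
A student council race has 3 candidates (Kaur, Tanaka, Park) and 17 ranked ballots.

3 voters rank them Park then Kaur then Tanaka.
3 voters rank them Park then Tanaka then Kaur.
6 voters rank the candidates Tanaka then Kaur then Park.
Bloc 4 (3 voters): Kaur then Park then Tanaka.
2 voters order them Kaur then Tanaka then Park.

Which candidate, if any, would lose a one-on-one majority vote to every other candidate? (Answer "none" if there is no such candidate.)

none

Head-to-head results (17 voters):
Kaur vs Tanaka: Tanaka wins 9–8.
Kaur vs Park: Kaur is ranked higher on 6+3+2 = 11 ballots, Park on 6. Kaur wins 11–6.
Tanaka vs Park: Park wins 9–8.
Every candidate wins at least one matchup (Kaur beats Park; Tanaka beats Kaur; Park beats Tanaka), so there is no Condorcet loser.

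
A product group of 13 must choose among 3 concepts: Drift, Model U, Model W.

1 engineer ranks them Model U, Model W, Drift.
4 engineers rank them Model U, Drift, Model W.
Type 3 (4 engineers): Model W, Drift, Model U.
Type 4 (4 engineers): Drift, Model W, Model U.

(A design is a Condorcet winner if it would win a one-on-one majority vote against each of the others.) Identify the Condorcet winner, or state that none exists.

Drift

Head-to-head results (13 engineers):
Drift vs Model U: Drift wins 8–5.
Drift–Model W: Drift 8–5.
Model U vs Model W: Model W, 8–5.
Drift defeats every rival head-to-head and is the Condorcet winner.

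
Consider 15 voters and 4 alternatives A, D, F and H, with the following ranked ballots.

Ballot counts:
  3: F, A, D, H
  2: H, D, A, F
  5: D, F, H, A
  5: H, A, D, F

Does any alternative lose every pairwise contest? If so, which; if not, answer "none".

Head-to-head results (15 voters):
A vs D: A wins 8–7.
A vs F: 2+5 = 7 for A, 8 for F — F by 8–7.
A vs H: 3 for A, 12 for H — H by 12–3.
D vs F: D preferred on 2+5+5 = 12 ballots; D wins 12–3.
D vs H: D, 8–7.
F vs H: F is ranked higher on 3+5 = 8 ballots, H on 7. F wins 8–7.
Every alternative wins at least one matchup (A beats D; D beats F; F beats A; H beats A), so there is no Condorcet loser.

none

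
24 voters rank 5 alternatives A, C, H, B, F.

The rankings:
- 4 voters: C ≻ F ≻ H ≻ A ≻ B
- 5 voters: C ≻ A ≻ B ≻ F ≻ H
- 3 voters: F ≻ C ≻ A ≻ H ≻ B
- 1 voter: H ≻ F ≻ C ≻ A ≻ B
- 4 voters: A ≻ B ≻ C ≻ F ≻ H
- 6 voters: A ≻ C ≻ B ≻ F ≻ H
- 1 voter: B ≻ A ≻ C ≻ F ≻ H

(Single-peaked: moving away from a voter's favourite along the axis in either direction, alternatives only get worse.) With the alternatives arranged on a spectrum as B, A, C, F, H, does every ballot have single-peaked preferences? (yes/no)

yes

Axis positions: B=1, A=2, C=3, F=4, H=5.
Ballot type 1 (peak C at position 3): ranking walks positions 3-4-5-2-1, expanding outward from the peak — single-peaked.
Ballot type 2 (peak C at position 3): ranking walks positions 3-2-1-4-5, expanding outward from the peak — single-peaked.
Ballot type 3 (peak F at position 4): ranking walks positions 4-3-2-5-1, expanding outward from the peak — single-peaked.
Ballot type 4 (peak H at position 5): ranking walks positions 5-4-3-2-1, expanding outward from the peak — single-peaked.
Ballot type 5 (peak A at position 2): ranking walks positions 2-1-3-4-5, expanding outward from the peak — single-peaked.
Ballot type 6 (peak A at position 2): ranking walks positions 2-3-1-4-5, expanding outward from the peak — single-peaked.
Ballot type 7 (peak B at position 1): ranking walks positions 1-2-3-4-5, expanding outward from the peak — single-peaked.
Every ranking is single-peaked on this axis.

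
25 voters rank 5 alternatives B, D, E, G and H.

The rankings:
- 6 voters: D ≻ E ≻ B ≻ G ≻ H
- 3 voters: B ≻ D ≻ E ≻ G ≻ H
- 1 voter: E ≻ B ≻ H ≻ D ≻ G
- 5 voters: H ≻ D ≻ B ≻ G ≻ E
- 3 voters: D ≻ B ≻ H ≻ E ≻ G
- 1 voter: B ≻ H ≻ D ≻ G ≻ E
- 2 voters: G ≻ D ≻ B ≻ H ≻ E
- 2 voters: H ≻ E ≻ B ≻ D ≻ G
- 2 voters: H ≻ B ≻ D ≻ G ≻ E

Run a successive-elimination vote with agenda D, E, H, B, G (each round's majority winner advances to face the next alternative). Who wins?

Round 1: D vs E — 22–3, D advances.
Round 2: D vs H — 14–11, D advances.
Round 3: D vs B — 16–9, D advances.
Round 4: D vs G — 23–2, D advances.
The agenda winner is D.

D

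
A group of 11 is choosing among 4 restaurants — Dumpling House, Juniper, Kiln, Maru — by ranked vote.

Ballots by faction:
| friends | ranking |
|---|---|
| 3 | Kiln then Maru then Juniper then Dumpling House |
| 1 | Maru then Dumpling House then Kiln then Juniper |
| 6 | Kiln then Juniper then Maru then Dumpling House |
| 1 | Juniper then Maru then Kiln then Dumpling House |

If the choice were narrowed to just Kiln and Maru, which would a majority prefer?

Ballots ranking Kiln above Maru: 3 + 6 = 9.
Ballots ranking Maru above Kiln: 11 − 9 = 2.
Kiln wins the head-to-head 9–2.

Kiln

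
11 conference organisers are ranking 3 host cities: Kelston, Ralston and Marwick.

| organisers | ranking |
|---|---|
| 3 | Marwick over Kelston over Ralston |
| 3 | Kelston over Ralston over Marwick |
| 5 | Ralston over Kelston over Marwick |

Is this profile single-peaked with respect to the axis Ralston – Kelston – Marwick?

Axis positions: Ralston=1, Kelston=2, Marwick=3.
Group 1 (peak Marwick at position 3): ranking walks positions 3-2-1, expanding outward from the peak — single-peaked.
Group 2 (peak Kelston at position 2): ranking walks positions 2-1-3, expanding outward from the peak — single-peaked.
Group 3 (peak Ralston at position 1): ranking walks positions 1-2-3, expanding outward from the peak — single-peaked.
Every ranking is single-peaked on this axis.

yes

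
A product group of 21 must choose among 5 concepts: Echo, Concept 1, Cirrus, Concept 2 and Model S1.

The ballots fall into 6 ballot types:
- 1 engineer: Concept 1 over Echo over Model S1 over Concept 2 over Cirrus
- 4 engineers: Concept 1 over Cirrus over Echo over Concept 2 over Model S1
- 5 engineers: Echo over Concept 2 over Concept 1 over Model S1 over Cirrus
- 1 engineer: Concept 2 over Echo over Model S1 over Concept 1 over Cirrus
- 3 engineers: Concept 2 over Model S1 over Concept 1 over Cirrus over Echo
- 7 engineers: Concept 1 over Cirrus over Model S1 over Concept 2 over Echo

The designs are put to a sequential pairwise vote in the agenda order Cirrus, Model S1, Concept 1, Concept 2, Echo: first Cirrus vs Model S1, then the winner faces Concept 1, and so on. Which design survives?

Round 1: Cirrus vs Model S1 — 11–10, Cirrus advances.
Round 2: Cirrus vs Concept 1 — 0–21, Concept 1 advances.
Round 3: Concept 1 vs Concept 2 — 12–9, Concept 1 advances.
Round 4: Concept 1 vs Echo — 15–6, Concept 1 advances.
The agenda winner is Concept 1.

Concept 1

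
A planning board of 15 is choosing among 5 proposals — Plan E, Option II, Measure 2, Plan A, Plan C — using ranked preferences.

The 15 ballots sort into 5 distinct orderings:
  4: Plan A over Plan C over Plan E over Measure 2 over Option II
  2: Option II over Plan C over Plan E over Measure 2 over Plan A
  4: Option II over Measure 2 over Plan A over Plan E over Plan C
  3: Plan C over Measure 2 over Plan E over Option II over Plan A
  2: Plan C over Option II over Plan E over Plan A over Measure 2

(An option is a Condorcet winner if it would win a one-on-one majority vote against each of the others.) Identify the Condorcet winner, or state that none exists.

Head-to-head results (15 council members):
Plan E–Option II: Option II 8–7.
Plan E vs Measure 2: Plan E, 8–7.
Plan E vs Plan A: Plan A wins 8–7.
Plan E vs Plan C: Plan C wins 11–4.
Option II vs Measure 2: Option II, 8–7.
Option II vs Plan A: Option II wins 11–4.
Option II–Plan C: Plan C 9–6.
Measure 2 vs Plan A: Measure 2 wins 9–6.
Measure 2–Plan C: Plan C 11–4.
Plan A vs Plan C: Plan A wins 8–7.
No option is unbeaten: Plan E loses to Option II; Option II loses to Plan C; Measure 2 loses to Plan E; Plan A loses to Option II; Plan C loses to Plan A. In particular Plan E > Measure 2 > Plan A > Plan E is a majority cycle — no Condorcet winner exists.

none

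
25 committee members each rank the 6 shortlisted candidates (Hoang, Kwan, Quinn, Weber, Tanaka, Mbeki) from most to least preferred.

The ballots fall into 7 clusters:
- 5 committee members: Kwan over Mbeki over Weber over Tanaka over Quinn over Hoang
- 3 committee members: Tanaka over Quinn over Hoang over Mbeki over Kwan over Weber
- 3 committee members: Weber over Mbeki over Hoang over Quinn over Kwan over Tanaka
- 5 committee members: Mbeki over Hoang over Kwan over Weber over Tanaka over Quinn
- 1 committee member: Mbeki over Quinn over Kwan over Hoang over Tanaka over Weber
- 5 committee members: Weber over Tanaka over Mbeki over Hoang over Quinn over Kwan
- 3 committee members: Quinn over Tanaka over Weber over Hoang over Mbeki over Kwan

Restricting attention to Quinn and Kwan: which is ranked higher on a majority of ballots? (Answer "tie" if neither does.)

Quinn

Ballots ranking Quinn above Kwan: 3 + 3 + 1 + 5 + 3 = 15.
Ballots ranking Kwan above Quinn: 25 − 15 = 10.
Quinn wins the head-to-head 15–10.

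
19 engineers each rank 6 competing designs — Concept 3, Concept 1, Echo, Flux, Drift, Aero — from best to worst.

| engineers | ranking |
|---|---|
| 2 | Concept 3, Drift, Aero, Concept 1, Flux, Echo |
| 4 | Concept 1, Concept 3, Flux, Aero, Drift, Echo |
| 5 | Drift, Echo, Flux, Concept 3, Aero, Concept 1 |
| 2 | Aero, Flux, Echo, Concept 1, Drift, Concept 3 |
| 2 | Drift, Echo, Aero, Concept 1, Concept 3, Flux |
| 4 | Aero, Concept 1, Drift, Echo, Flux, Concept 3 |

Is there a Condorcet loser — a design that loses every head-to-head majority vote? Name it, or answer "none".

none

Head-to-head results (19 engineers):
Concept 3 vs Concept 1: 7 to 12, Concept 1.
Concept 3 vs Echo: Echo wins 13–6.
Concept 3 vs Flux: Concept 3 preferred on 2+4+2 = 8 ballots; Flux wins 11–8.
Concept 3 vs Drift: Concept 3 is ranked higher on 2+4 = 6 ballots, Drift on 13. Drift wins 13–6.
Concept 3 vs Aero: 2+4+5 = 11 for Concept 3, 8 for Aero — Concept 3 by 11–8.
Concept 1–Echo: Concept 1 10–9.
Concept 1–Flux: Concept 1 12–7.
Concept 1 vs Drift: 10 to 9, Concept 1.
Concept 1–Aero: Aero 15–4.
Echo vs Flux: Echo, 11–8.
Echo–Drift: Drift 17–2.
Echo vs Aero: Aero, 12–7.
Flux vs Drift: Flux preferred on 4+2 = 6 ballots; Drift wins 13–6.
Flux vs Aero: Flux is ranked higher on 4+5 = 9 ballots, Aero on 10. Aero wins 10–9.
Drift vs Aero: Drift is ranked higher on 2+5+2 = 9 ballots, Aero on 10. Aero wins 10–9.
Each design has at least one pairwise win (Concept 3 beats Aero; Concept 1 beats Concept 3; Echo beats Concept 3; Flux beats Concept 3; Drift beats Concept 3; Aero beats Concept 1) — no Condorcet loser.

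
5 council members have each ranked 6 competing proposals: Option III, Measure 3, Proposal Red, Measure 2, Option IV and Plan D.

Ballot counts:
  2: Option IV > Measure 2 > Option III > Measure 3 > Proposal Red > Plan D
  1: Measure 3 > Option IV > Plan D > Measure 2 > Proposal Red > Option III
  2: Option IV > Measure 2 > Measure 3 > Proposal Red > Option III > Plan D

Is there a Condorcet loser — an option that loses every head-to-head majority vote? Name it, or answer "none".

Head-to-head results (5 council members):
Option III vs Measure 3: 2 to 3, Measure 3.
Option III vs Proposal Red: Option III preferred on 2 ballots; Proposal Red wins 3–2.
Option III vs Measure 2: 0 for Option III, 5 for Measure 2 — Measure 2 by 5–0.
Option III vs Option IV: Option IV, 5–0.
Option III vs Plan D: Option III, 4–1.
Measure 3–Proposal Red: Measure 3 5–0.
Measure 3 vs Measure 2: 1 for Measure 3, 4 for Measure 2 — Measure 2 by 4–1.
Measure 3 vs Option IV: 1 for Measure 3, 4 for Option IV — Option IV by 4–1.
Measure 3 vs Plan D: Measure 3, 5–0.
Proposal Red vs Measure 2: 0 to 5, Measure 2.
Proposal Red–Option IV: Option IV 5–0.
Proposal Red vs Plan D: 2+2 = 4 for Proposal Red, 1 for Plan D — Proposal Red by 4–1.
Measure 2 vs Option IV: Measure 2 preferred on 0 ballots; Option IV wins 5–0.
Measure 2 vs Plan D: Measure 2, 4–1.
Option IV vs Plan D: Option IV, 5–0.
Plan D loses to every other option — it is the Condorcet loser.

Plan D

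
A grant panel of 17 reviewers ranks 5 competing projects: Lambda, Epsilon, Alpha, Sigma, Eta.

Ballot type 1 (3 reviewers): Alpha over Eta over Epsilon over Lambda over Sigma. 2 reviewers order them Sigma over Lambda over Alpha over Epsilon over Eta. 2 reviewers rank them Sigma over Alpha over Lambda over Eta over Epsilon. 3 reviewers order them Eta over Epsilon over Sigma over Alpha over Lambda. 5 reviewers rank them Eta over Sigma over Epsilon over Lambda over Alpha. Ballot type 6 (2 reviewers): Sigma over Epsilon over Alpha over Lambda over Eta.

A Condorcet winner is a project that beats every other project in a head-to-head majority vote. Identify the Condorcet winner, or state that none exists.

none

Check each pair by majority over 17 ballots:
Lambda vs Epsilon: Lambda is ranked higher on 2+2 = 4 ballots, Epsilon on 13. Epsilon wins 13–4.
Lambda vs Alpha: Alpha, 10–7.
Lambda vs Sigma: Sigma wins 14–3.
Lambda vs Eta: Lambda preferred on 2+2+2 = 6 ballots; Eta wins 11–6.
Epsilon vs Alpha: Epsilon wins 10–7.
Epsilon vs Sigma: Epsilon preferred on 3+3 = 6 ballots; Sigma wins 11–6.
Epsilon vs Eta: Epsilon preferred on 2+2 = 4 ballots; Eta wins 13–4.
Alpha vs Sigma: 3 to 14, Sigma.
Alpha–Eta: Alpha 9–8.
Sigma vs Eta: Eta, 11–6.
Each project drops at least one matchup (Lambda loses to Epsilon; Epsilon loses to Sigma; Alpha loses to Epsilon; Sigma loses to Eta; Eta loses to Alpha); the cycle Epsilon → Alpha → Eta → Epsilon rules out a Condorcet winner.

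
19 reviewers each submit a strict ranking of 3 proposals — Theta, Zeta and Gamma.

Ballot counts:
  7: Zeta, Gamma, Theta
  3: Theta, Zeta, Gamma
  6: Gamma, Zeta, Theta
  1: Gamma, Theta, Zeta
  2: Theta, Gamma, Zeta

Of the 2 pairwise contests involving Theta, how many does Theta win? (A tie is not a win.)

0

Theta against each rival (19 reviewers):
Theta vs Zeta: Zeta, 13–6.
Theta vs Gamma: 5 to 14, Gamma.
Theta beats no one; loses to Zeta, Gamma — 0 pairwise wins.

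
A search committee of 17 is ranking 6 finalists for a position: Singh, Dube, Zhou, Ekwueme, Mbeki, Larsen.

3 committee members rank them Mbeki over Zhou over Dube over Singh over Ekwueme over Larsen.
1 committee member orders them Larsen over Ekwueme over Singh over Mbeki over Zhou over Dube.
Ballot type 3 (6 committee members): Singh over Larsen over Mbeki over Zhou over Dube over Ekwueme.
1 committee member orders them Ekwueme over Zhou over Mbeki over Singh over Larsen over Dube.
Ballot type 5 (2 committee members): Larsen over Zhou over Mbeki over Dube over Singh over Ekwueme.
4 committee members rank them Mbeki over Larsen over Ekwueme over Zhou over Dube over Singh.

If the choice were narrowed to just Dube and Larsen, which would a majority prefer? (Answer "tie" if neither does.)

Ballots ranking Dube above Larsen: 3.
Ballots ranking Larsen above Dube: 17 − 3 = 14.
Larsen wins the head-to-head 14–3.

Larsen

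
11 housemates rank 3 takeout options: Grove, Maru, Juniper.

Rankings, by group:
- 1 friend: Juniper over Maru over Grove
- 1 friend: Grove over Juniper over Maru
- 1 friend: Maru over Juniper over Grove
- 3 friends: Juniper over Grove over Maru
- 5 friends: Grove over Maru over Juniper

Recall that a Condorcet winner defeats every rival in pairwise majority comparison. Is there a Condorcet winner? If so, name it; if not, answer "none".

Grove

Head-to-head results (11 friends):
Grove vs Maru: Grove, 9–2.
Grove vs Juniper: 1+5 = 6 for Grove, 5 for Juniper — Grove by 6–5.
Maru vs Juniper: Maru wins 6–5.
Grove wins every pairwise contest, so Grove is the Condorcet winner.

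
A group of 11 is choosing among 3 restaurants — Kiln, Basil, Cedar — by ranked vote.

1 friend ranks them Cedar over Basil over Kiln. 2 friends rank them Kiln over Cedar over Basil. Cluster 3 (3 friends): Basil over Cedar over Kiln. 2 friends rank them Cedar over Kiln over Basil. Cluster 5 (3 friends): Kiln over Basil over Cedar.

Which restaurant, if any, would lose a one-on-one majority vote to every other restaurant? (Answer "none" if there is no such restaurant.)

none

Head-to-head results (11 friends):
Kiln–Basil: Kiln 7–4.
Kiln vs Cedar: Kiln preferred on 2+3 = 5 ballots; Cedar wins 6–5.
Basil vs Cedar: Basil preferred on 3+3 = 6 ballots; Basil wins 6–5.
Each restaurant has at least one pairwise win (Kiln beats Basil; Basil beats Cedar; Cedar beats Kiln) — no Condorcet loser.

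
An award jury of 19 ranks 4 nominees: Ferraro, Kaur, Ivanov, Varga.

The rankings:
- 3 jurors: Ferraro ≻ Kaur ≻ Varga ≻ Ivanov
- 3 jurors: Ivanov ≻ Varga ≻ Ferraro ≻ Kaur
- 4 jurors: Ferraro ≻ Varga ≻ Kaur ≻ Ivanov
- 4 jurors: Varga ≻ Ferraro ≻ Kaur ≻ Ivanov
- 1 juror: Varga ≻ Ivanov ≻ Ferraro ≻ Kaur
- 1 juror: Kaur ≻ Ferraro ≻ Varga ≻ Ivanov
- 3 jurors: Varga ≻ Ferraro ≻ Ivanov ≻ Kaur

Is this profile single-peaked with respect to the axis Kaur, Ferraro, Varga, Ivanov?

Axis positions: Kaur=1, Ferraro=2, Varga=3, Ivanov=4.
Type 1 (peak Ferraro at position 2): ranking walks positions 2-1-3-4, expanding outward from the peak — single-peaked.
Type 2 (peak Ivanov at position 4): ranking walks positions 4-3-2-1, expanding outward from the peak — single-peaked.
Type 3 (peak Ferraro at position 2): ranking walks positions 2-3-1-4, expanding outward from the peak — single-peaked.
Type 4 (peak Varga at position 3): ranking walks positions 3-2-1-4, expanding outward from the peak — single-peaked.
Type 5 (peak Varga at position 3): ranking walks positions 3-4-2-1, expanding outward from the peak — single-peaked.
Type 6 (peak Kaur at position 1): ranking walks positions 1-2-3-4, expanding outward from the peak — single-peaked.
Type 7 (peak Varga at position 3): ranking walks positions 3-2-4-1, expanding outward from the peak — single-peaked.
Every ranking is single-peaked on this axis.

yes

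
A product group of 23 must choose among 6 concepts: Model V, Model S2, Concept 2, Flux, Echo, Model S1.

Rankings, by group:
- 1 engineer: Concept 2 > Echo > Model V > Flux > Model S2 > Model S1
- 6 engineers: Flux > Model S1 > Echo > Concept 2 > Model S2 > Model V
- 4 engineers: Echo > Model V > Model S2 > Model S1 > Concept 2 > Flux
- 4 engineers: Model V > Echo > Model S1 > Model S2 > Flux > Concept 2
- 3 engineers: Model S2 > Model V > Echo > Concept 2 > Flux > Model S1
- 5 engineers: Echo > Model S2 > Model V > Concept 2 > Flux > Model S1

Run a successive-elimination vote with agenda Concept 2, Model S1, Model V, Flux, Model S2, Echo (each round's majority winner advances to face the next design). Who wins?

Round 1: Concept 2 vs Model S1 — 9–14, Model S1 advances.
Round 2: Model S1 vs Model V — 6–17, Model V advances.
Round 3: Model V vs Flux — 17–6, Model V advances.
Round 4: Model V vs Model S2 — 9–14, Model S2 advances.
Round 5: Model S2 vs Echo — 3–20, Echo advances.
Echo survives the agenda.

Echo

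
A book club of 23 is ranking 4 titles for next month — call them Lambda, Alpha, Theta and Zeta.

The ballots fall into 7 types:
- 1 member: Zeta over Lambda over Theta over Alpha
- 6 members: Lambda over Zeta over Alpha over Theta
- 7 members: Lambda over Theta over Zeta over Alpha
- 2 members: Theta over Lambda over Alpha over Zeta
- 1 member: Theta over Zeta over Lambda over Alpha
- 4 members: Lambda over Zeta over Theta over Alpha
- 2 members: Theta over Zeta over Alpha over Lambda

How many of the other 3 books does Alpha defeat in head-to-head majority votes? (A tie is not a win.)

0

Alpha against each rival (23 members):
Alpha vs Lambda: Alpha is ranked higher on 2 ballots, Lambda on 21. Lambda wins 21–2.
Alpha vs Theta: 6 for Alpha, 17 for Theta — Theta by 17–6.
Alpha vs Zeta: Alpha is ranked higher on 2 ballots, Zeta on 21. Zeta wins 21–2.
Alpha beats no one; loses to Lambda, Theta, Zeta — 0 pairwise wins.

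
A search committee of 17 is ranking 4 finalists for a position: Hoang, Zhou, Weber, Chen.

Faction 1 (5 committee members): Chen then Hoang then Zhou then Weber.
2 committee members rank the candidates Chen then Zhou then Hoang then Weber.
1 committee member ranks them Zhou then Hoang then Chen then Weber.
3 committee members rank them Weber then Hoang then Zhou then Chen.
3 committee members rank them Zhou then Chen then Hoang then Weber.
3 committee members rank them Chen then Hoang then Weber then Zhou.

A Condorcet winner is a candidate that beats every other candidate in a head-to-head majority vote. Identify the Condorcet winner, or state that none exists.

Check each pair by majority over 17 ballots:
Hoang–Zhou: Hoang 11–6.
Hoang–Weber: Hoang 14–3.
Hoang–Chen: Chen 13–4.
Zhou vs Weber: Zhou wins 11–6.
Zhou–Chen: Chen 10–7.
Weber vs Chen: Chen, 14–3.
Chen beats each of Hoang, Zhou, Weber — Chen is the Condorcet winner.

Chen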